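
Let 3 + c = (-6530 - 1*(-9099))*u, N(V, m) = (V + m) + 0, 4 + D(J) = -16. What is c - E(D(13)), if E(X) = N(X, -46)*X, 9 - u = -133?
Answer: 363475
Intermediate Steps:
u = 142 (u = 9 - 1*(-133) = 9 + 133 = 142)
D(J) = -20 (D(J) = -4 - 16 = -20)
N(V, m) = V + m
E(X) = X*(-46 + X) (E(X) = (X - 46)*X = (-46 + X)*X = X*(-46 + X))
c = 364795 (c = -3 + (-6530 - 1*(-9099))*142 = -3 + (-6530 + 9099)*142 = -3 + 2569*142 = -3 + 364798 = 364795)
c - E(D(13)) = 364795 - (-20)*(-46 - 20) = 364795 - (-20)*(-66) = 364795 - 1*1320 = 364795 - 1320 = 363475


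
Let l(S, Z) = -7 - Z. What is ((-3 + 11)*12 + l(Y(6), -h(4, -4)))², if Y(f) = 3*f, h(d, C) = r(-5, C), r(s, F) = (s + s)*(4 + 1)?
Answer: 1521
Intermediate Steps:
r(s, F) = 10*s (r(s, F) = (2*s)*5 = 10*s)
h(d, C) = -50 (h(d, C) = 10*(-5) = -50)
((-3 + 11)*12 + l(Y(6), -h(4, -4)))² = ((-3 + 11)*12 + (-7 - (-1)*(-50)))² = (8*12 + (-7 - 1*50))² = (96 + (-7 - 50))² = (96 - 57)² = 39² = 1521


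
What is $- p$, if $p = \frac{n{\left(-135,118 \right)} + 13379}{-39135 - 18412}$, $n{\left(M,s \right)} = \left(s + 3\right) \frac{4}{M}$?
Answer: $\frac{1805681}{7768845} \approx 0.23243$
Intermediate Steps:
$n{\left(M,s \right)} = \frac{4 \left(3 + s\right)}{M}$ ($n{\left(M,s \right)} = \left(3 + s\right) \frac{4}{M} = \frac{4 \left(3 + s\right)}{M}$)
$p = - \frac{1805681}{7768845}$ ($p = \frac{\frac{4 \left(3 + 118\right)}{-135} + 13379}{-39135 - 18412} = \frac{4 \left(- \frac{1}{135}\right) 121 + 13379}{-57547} = \left(- \frac{484}{135} + 13379\right) \left(- \frac{1}{57547}\right) = \frac{1805681}{135} \left(- \frac{1}{57547}\right) = - \frac{1805681}{7768845} \approx -0.23243$)
$- p = \left(-1\right) \left(- \frac{1805681}{7768845}\right) = \frac{1805681}{7768845}$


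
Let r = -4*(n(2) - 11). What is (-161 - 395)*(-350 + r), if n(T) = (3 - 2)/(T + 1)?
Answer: 512632/3 ≈ 1.7088e+5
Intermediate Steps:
n(T) = 1/(1 + T)
r = 128/3 (r = -4*(1/(1 + 2) - 11) = -4*(1/3 - 11) = -4*(⅓ - 11) = -4*(-32/3) = 128/3 ≈ 42.667)
(-161 - 395)*(-350 + r) = (-161 - 395)*(-350 + 128/3) = -556*(-922/3) = 512632/3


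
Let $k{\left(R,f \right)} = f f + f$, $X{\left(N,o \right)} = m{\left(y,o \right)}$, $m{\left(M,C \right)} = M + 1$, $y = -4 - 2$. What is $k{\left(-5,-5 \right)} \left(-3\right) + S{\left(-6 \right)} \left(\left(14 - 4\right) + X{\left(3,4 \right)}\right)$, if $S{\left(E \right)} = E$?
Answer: $-90$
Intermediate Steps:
$y = -6$ ($y = -4 - 2 = -6$)
$m{\left(M,C \right)} = 1 + M$
$X{\left(N,o \right)} = -5$ ($X{\left(N,o \right)} = 1 - 6 = -5$)
$k{\left(R,f \right)} = f + f^{2}$ ($k{\left(R,f \right)} = f^{2} + f = f + f^{2}$)
$k{\left(-5,-5 \right)} \left(-3\right) + S{\left(-6 \right)} \left(\left(14 - 4\right) + X{\left(3,4 \right)}\right) = - 5 \left(1 - 5\right) \left(-3\right) - 6 \left(\left(14 - 4\right) - 5\right) = \left(-5\right) \left(-4\right) \left(-3\right) - 6 \left(10 - 5\right) = 20 \left(-3\right) - 30 = -60 - 30 = -90$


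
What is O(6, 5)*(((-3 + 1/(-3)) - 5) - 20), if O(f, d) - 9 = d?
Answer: -1190/3 ≈ -396.67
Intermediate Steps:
O(f, d) = 9 + d
O(6, 5)*(((-3 + 1/(-3)) - 5) - 20) = (9 + 5)*(((-3 + 1/(-3)) - 5) - 20) = 14*(((-3 - 1/3) - 5) - 20) = 14*((-10/3 - 5) - 20) = 14*(-25/3 - 20) = 14*(-85/3) = -1190/3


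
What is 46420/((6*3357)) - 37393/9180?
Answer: -6056189/3424140 ≈ -1.7687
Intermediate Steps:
46420/((6*3357)) - 37393/9180 = 46420/20142 - 37393*1/9180 = 46420*(1/20142) - 37393/9180 = 23210/10071 - 37393/9180 = -6056189/3424140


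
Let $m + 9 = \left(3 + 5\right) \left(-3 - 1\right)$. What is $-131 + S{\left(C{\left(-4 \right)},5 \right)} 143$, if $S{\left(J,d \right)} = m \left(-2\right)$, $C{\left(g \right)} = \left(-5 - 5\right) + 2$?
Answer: $11595$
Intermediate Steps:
$m = -41$ ($m = -9 + \left(3 + 5\right) \left(-3 - 1\right) = -9 + 8 \left(-4\right) = -9 - 32 = -41$)
$C{\left(g \right)} = -8$ ($C{\left(g \right)} = -10 + 2 = -8$)
$S{\left(J,d \right)} = 82$ ($S{\left(J,d \right)} = \left(-41\right) \left(-2\right) = 82$)
$-131 + S{\left(C{\left(-4 \right)},5 \right)} 143 = -131 + 82 \cdot 143 = -131 + 11726 = 11595$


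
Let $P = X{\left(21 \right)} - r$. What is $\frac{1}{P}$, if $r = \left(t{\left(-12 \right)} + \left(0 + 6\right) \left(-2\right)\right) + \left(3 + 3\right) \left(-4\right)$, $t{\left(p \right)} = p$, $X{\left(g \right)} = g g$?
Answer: $\frac{1}{489} \approx 0.002045$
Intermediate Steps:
$X{\left(g \right)} = g^{2}$
$r = -48$ ($r = \left(-12 + \left(0 + 6\right) \left(-2\right)\right) + \left(3 + 3\right) \left(-4\right) = \left(-12 + 6 \left(-2\right)\right) + 6 \left(-4\right) = \left(-12 - 12\right) - 24 = -24 - 24 = -48$)
$P = 489$ ($P = 21^{2} - -48 = 441 + 48 = 489$)
$\frac{1}{P} = \frac{1}{489}$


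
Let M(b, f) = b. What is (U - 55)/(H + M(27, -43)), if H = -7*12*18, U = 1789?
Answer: -578/495 ≈ -1.1677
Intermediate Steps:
H = -1512 (H = -84*18 = -1512)
(U - 55)/(H + M(27, -43)) = (1789 - 55)/(-1512 + 27) = 1734/(-1485) = 1734*(-1/1485) = -578/495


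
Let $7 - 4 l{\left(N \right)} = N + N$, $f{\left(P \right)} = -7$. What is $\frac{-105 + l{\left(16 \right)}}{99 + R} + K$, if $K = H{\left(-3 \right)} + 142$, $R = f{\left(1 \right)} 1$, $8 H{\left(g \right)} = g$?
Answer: $\frac{51673}{368} \approx 140.42$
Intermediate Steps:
$H{\left(g \right)} = \frac{g}{8}$
$l{\left(N \right)} = \frac{7}{4} - \frac{N}{2}$ ($l{\left(N \right)} = \frac{7}{4} - \frac{N + N}{4} = \frac{7}{4} - \frac{2 N}{4} = \frac{7}{4} - \frac{N}{2}$)
$R = -7$ ($R = \left(-7\right) 1 = -7$)
$K = \frac{1133}{8}$ ($K = \frac{1}{8} \left(-3\right) + 142 = - \frac{3}{8} + 142 = \frac{1133}{8} \approx 141.63$)
$\frac{-105 + l{\left(16 \right)}}{99 + R} + K = \frac{-105 + \left(\frac{7}{4} - 8\right)}{99 - 7} + \frac{1133}{8} = \frac{-105 + \left(\frac{7}{4} - 8\right)}{92} + \frac{1133}{8} = \left(-105 - \frac{25}{4}\right) \frac{1}{92} + \frac{1133}{8} = \left(- \frac{445}{4}\right) \frac{1}{92} + \frac{1133}{8} = - \frac{445}{368} + \frac{1133}{8} = \frac{51673}{368}$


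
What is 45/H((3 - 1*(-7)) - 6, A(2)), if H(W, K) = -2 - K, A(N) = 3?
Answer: -9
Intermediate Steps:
45/H((3 - 1*(-7)) - 6, A(2)) = 45/(-2 - 1*3) = 45/(-2 - 3) = 45/(-5) = 45*(-1/5) = -9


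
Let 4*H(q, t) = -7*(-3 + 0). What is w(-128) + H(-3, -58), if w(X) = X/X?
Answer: 25/4 ≈ 6.2500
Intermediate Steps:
H(q, t) = 21/4 (H(q, t) = (-7*(-3 + 0))/4 = (-7*(-3))/4 = (¼)*21 = 21/4)
w(X) = 1
w(-128) + H(-3, -58) = 1 + 21/4 = 25/4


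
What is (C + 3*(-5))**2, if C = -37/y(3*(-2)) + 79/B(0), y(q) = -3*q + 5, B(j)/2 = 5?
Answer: 4012009/52900 ≈ 75.841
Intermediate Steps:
B(j) = 10 (B(j) = 2*5 = 10)
y(q) = 5 - 3*q
C = 1447/230 (C = -37/(5 - 9*(-2)) + 79/10 = -37/(5 - 3*(-6)) + 79*(1/10) = -37/(5 + 18) + 79/10 = -37/23 + 79/10 = 1447/230 ≈ 6.2913)
(C + 3*(-5))**2 = (1447/230 + 3*(-5))**2 = (1447/230 - 15)**2 = (-2003/230)**2 = 4012009/52900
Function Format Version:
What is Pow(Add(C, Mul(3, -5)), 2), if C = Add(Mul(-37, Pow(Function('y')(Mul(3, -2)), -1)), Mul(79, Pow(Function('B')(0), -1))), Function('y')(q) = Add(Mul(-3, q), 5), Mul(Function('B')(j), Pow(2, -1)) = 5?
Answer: Rational(4012009, 52900) ≈ 75.841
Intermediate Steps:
Function('B')(j) = 10 (Function('B')(j) = Mul(2, 5) = 10)
Function('y')(q) = Add(5, Mul(-3, q))
C = Rational(1447, 230) (C = Add(Mul(-37, Pow(Add(5, Mul(-3, Mul(3, -2))), -1)), Mul(79, Pow(10, -1))) = Add(Mul(-37, Pow(Add(5, Mul(-3, -6)), -1)), Mul(79, Rational(1, 10))) = Add(Mul(-37, Pow(Add(5, 18), -1)), Rational(79, 10)) = Add(Mul(-37, Pow(23, -1)), Rational(79, 10)) = Add(Mul(-37, Rational(1, 23)), Rational(79, 10)) = Add(Rational(-37, 23), Rational(79, 10)) = Rational(1447, 230) ≈ 6.2913)
Pow(Add(C, Mul(3, -5)), 2) = Pow(Add(Rational(1447, 230), Mul(3, -5)), 2) = Pow(Add(Rational(1447, 230), -15), 2) = Pow(Rational(-2003, 230), 2) = Rational(4012009, 52900)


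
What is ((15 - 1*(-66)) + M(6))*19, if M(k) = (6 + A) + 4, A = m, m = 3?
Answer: 1786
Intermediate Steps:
A = 3
M(k) = 13 (M(k) = (6 + 3) + 4 = 9 + 4 = 13)
((15 - 1*(-66)) + M(6))*19 = ((15 - 1*(-66)) + 13)*19 = ((15 + 66) + 13)*19 = (81 + 13)*19 = 94*19 = 1786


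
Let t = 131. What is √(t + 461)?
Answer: 4*√37 ≈ 24.331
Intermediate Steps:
√(t + 461) = √(131 + 461) = √592 = 4*√37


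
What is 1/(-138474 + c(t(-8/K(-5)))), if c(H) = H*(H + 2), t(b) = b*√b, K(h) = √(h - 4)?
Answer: 27/(2*(-1869399 - 256*I + 48*√6*I^(3/2))) ≈ -7.2212e-6 + 6.6771e-10*I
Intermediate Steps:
K(h) = √(-4 + h)
t(b) = b^(3/2)
c(H) = H*(2 + H)
1/(-138474 + c(t(-8/K(-5)))) = 1/(-138474 + (-8/√(-4 - 5))^(3/2)*(2 + (-8/√(-4 - 5))^(3/2))) = 1/(-138474 + (-8*(-I/3))^(3/2)*(2 + (-8*(-I/3))^(3/2))) = 1/(-138474 + (-(-8)*I/3)^(3/2)*(2 + (-(-8)*I/3)^(3/2))) = 1/(-138474 + (8*I/3)^(3/2)*(2 + (8*I/3)^(3/2))) = 1/(-138474 + (16*√6*I^(3/2)/9)*(2 + 16*√6*I^(3/2)/9)) = 1/(-138474 + 16*√6*I^(3/2)*(2 + 16*√6*I^(3/2)/9)/9)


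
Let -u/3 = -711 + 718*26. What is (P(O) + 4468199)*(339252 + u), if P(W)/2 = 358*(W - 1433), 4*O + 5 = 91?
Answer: 986723357265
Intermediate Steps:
O = 43/2 (O = -5/4 + (¼)*91 = -5/4 + 91/4 = 43/2 ≈ 21.500)
P(W) = -1026028 + 716*W (P(W) = 2*(358*(W - 1433)) = 2*(358*(-1433 + W)) = 2*(-513014 + 358*W) = -1026028 + 716*W)
u = -53871 (u = -3*(-711 + 718*26) = -3*(-711 + 18668) = -3*17957 = -53871)
(P(O) + 4468199)*(339252 + u) = ((-1026028 + 716*(43/2)) + 4468199)*(339252 - 53871) = ((-1026028 + 15394) + 4468199)*285381 = (-1010634 + 4468199)*285381 = 3457565*285381 = 986723357265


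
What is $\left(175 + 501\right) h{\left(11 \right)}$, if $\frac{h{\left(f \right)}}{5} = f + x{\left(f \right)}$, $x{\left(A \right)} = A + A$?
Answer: $111540$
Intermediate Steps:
$x{\left(A \right)} = 2 A$
$h{\left(f \right)} = 15 f$ ($h{\left(f \right)} = 5 \left(f + 2 f\right) = 5 \cdot 3 f = 15 f$)
$\left(175 + 501\right) h{\left(11 \right)} = \left(175 + 501\right) 15 \cdot 11 = 676 \cdot 165 = 111540$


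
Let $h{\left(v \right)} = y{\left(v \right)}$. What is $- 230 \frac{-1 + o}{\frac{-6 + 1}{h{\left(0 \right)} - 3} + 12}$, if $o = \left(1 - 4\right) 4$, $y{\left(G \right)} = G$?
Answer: $\frac{8970}{41} \approx 218.78$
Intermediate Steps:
$h{\left(v \right)} = v$
$o = -12$ ($o = \left(-3\right) 4 = -12$)
$- 230 \frac{-1 + o}{\frac{-6 + 1}{h{\left(0 \right)} - 3} + 12} = - 230 \frac{-1 - 12}{\frac{-6 + 1}{0 - 3} + 12} = - 230 \left(- \frac{13}{- \frac{5}{-3} + 12}\right) = - 230 \left(- \frac{13}{\left(-5\right) \left(- \frac{1}{3}\right) + 12}\right) = - 230 \left(- \frac{13}{\frac{5}{3} + 12}\right) = - 230 \left(- \frac{13}{\frac{41}{3}}\right) = - 230 \left(\left(-13\right) \frac{3}{41}\right) = \left(-230\right) \left(- \frac{39}{41}\right) = \frac{8970}{41}$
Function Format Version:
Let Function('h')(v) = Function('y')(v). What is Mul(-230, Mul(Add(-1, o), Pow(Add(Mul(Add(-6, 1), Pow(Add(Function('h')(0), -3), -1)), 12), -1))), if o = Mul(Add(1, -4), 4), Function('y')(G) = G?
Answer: Rational(8970, 41) ≈ 218.78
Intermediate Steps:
Function('h')(v) = v
o = -12 (o = Mul(-3, 4) = -12)
Mul(-230, Mul(Add(-1, o), Pow(Add(Mul(Add(-6, 1), Pow(Add(Function('h')(0), -3), -1)), 12), -1))) = Mul(-230, Mul(Add(-1, -12), Pow(Add(Mul(Add(-6, 1), Pow(Add(0, -3), -1)), 12), -1))) = Mul(-230, Mul(-13, Pow(Add(Mul(-5, Pow(-3, -1)), 12), -1))) = Mul(-230, Mul(-13, Pow(Add(Mul(-5, Rational(-1, 3)), 12), -1))) = Mul(-230, Mul(-13, Pow(Add(Rational(5, 3), 12), -1))) = Mul(-230, Mul(-13, Pow(Rational(41, 3), -1))) = Mul(-230, Mul(-13, Rational(3, 41))) = Mul(-230, Rational(-39, 41)) = Rational(8970, 41)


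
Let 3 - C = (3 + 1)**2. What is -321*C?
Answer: 4173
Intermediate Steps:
C = -13 (C = 3 - (3 + 1)**2 = 3 - 1*4**2 = 3 - 1*16 = 3 - 16 = -13)
-321*C = -321*(-13) = 4173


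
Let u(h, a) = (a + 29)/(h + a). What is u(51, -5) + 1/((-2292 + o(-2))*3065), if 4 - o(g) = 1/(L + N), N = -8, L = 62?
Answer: 4544278098/8709868735 ≈ 0.52174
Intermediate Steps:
o(g) = 215/54 (o(g) = 4 - 1/(62 - 8) = 4 - 1/54 = 215/54)
u(h, a) = (29 + a)/(a + h)
u(51, -5) + 1/((-2292 + o(-2))*3065) = (29 - 5)/(-5 + 51) + 1/((-2292 + 215/54)*3065) = 24/46 + (1/3065)/(-123553/54) = (1/46)*24 - 54/123553*1/3065 = 12/23 - 54/378689945 = 4544278098/8709868735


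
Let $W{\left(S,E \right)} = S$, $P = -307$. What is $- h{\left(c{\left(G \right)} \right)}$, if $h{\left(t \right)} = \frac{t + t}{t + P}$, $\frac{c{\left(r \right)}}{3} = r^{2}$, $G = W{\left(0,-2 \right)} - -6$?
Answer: $\frac{216}{199} \approx 1.0854$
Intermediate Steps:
$G = 6$ ($G = 0 - -6 = 0 + 6 = 6$)
$c{\left(r \right)} = 3 r^{2}$
$h{\left(t \right)} = \frac{2 t}{-307 + t}$ ($h{\left(t \right)} = \frac{t + t}{t - 307} = \frac{2 t}{-307 + t}$)
$- h{\left(c{\left(G \right)} \right)} = - \frac{2 \cdot 3 \cdot 6^{2}}{-307 + 3 \cdot 6^{2}} = - \frac{2 \cdot 3 \cdot 36}{-307 + 3 \cdot 36} = - \frac{2 \cdot 108}{-307 + 108} = - \frac{2 \cdot 108}{-199} = - \frac{2 \cdot 108 \left(-1\right)}{199} = \left(-1\right) \left(- \frac{216}{199}\right) = \frac{216}{199}$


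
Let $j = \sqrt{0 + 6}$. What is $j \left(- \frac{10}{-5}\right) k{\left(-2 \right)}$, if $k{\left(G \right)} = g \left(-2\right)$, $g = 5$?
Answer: $- 20 \sqrt{6} \approx -48.99$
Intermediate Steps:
$j = \sqrt{6} \approx 2.4495$
$k{\left(G \right)} = -10$ ($k{\left(G \right)} = 5 \left(-2\right) = -10$)
$j \left(- \frac{10}{-5}\right) k{\left(-2 \right)} = \sqrt{6} \left(- \frac{10}{-5}\right) \left(-10\right) = \sqrt{6} \left(\left(-10\right) \left(- \frac{1}{5}\right)\right) \left(-10\right) = \sqrt{6} \cdot 2 \left(-10\right) = 2 \sqrt{6} \left(-10\right) = - 20 \sqrt{6}$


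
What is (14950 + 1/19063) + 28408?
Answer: 826533555/19063 ≈ 43358.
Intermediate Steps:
(14950 + 1/19063) + 28408 = 284991851/19063 + 28408 = 826533555/19063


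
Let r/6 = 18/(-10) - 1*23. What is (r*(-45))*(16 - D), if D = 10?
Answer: 40176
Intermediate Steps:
r = -744/5 (r = 6*(18/(-10) - 1*23) = 6*(18*(-1/10) - 23) = 6*(-9/5 - 23) = 6*(-124/5) = -744/5 ≈ -148.80)
(r*(-45))*(16 - D) = (-744/5*(-45))*(16 - 1*10) = 6696*(16 - 10) = 6696*6 = 40176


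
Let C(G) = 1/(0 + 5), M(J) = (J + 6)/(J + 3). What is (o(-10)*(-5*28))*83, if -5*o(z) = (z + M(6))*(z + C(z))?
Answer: 2960776/15 ≈ 1.9739e+5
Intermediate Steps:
M(J) = (6 + J)/(3 + J)
C(G) = 1/5
o(z) = -(1/5 + z)*(4/3 + z)/5 (o(z) = -(z + (6 + 6)/(3 + 6))*(z + 1/5)/5 = -(z + 12/9)*(1/5 + z)/5 = -(z + (1/9)*12)*(1/5 + z)/5 = -(z + 4/3)*(1/5 + z)/5 = -(4/3 + z)*(1/5 + z)/5 = -(1/5 + z)*(4/3 + z)/5)
(o(-10)*(-5*28))*83 = ((-4/75 - 23/75*(-10) - 1/5*(-10)**2)*(-5*28))*83 = ((-4/75 + 46/15 - 1/5*100)*(-140))*83 = ((-4/75 + 46/15 - 20)*(-140))*83 = -1274/75*(-140)*83 = (35672/15)*83 = 2960776/15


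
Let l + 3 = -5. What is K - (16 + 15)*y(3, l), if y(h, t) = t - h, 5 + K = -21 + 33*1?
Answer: 348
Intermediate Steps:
l = -8 (l = -3 - 5 = -8)
K = 7 (K = -5 + (-21 + 33*1) = -5 + (-21 + 33) = -5 + 12 = 7)
K - (16 + 15)*y(3, l) = 7 - (16 + 15)*(-8 - 1*3) = 7 - 31*(-8 - 3) = 7 - 31*(-11) = 7 - 1*(-341) = 7 + 341 = 348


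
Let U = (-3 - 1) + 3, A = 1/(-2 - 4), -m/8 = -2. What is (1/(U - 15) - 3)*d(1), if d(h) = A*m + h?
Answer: 245/48 ≈ 5.1042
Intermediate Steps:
m = 16 (m = -8*(-2) = 16)
A = -⅙ (A = 1/(-6) = -⅙ ≈ -0.16667)
U = -1 (U = -4 + 3 = -1)
d(h) = -8/3 + h (d(h) = -⅙*16 + h = -8/3 + h)
(1/(U - 15) - 3)*d(1) = (1/(-1 - 15) - 3)*(-8/3 + 1) = (1/(-16) - 3)*(-5/3) = (-1/16 - 3)*(-5/3) = -49/16*(-5/3) = 245/48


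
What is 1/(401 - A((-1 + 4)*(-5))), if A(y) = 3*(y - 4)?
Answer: 1/458 ≈ 0.0021834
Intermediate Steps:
A(y) = -12 + 3*y (A(y) = 3*(-4 + y) = -12 + 3*y)
1/(401 - A((-1 + 4)*(-5))) = 1/(401 - (-12 + 3*((-1 + 4)*(-5)))) = 1/(401 - (-12 + 3*(3*(-5)))) = 1/(401 - (-12 + 3*(-15))) = 1/(401 - (-12 - 45)) = 1/(401 - 1*(-57)) = 1/(401 + 57) = 1/458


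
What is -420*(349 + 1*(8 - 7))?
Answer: -147000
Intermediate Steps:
-420*(349 + 1*(8 - 7)) = -420*(349 + 1*1) = -420*(349 + 1) = -420*350 = -147000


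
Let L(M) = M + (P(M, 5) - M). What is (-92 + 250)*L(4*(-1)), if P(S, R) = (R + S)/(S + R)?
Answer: 158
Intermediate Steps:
P(S, R) = 1 (P(S, R) = (R + S)/(R + S) = 1)
L(M) = 1 (L(M) = M + (1 - M) = 1)
(-92 + 250)*L(4*(-1)) = (-92 + 250)*1 = 158*1 = 158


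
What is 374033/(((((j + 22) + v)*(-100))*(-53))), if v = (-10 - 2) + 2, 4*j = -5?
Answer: 374033/56975 ≈ 6.5649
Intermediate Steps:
j = -5/4 (j = (¼)*(-5) = -5/4 ≈ -1.2500)
v = -10 (v = -12 + 2 = -10)
374033/(((((j + 22) + v)*(-100))*(-53))) = 374033/(((((-5/4 + 22) - 10)*(-100))*(-53))) = 374033/((((83/4 - 10)*(-100))*(-53))) = 374033/((((43/4)*(-100))*(-53))) = 374033/((-1075*(-53))) = 374033/56975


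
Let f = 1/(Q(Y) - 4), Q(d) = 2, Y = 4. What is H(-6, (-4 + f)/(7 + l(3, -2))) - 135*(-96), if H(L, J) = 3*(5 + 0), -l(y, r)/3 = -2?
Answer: 12975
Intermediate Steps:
l(y, r) = 6 (l(y, r) = -3*(-2) = 6)
f = -1/2 (f = 1/(2 - 4) = 1/(-2) = -1/2 ≈ -0.50000)
H(L, J) = 15 (H(L, J) = 3*5 = 15)
H(-6, (-4 + f)/(7 + l(3, -2))) - 135*(-96) = 15 - 135*(-96) = 15 + 12960 = 12975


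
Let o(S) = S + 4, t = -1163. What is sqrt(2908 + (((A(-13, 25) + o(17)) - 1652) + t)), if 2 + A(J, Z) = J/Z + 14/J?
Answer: sqrt(466453)/65 ≈ 10.507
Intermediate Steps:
o(S) = 4 + S
A(J, Z) = -2 + 14/J + J/Z (A(J, Z) = -2 + (J/Z + 14/J) = -2 + (14/J + J/Z) = -2 + 14/J + J/Z)
sqrt(2908 + (((A(-13, 25) + o(17)) - 1652) + t)) = sqrt(2908 + ((((-2 + 14/(-13) - 13/25) + (4 + 17)) - 1652) - 1163)) = sqrt(2908 + ((((-2 + 14*(-1/13) - 13*1/25) + 21) - 1652) - 1163)) = sqrt(2908 + ((((-2 - 14/13 - 13/25) + 21) - 1652) - 1163)) = sqrt(2908 + (((-1169/325 + 21) - 1652) - 1163)) = sqrt(2908 + ((5656/325 - 1652) - 1163)) = sqrt(2908 + (-531244/325 - 1163)) = sqrt(2908 - 909219/325) = sqrt(35881/325) = sqrt(466453)/65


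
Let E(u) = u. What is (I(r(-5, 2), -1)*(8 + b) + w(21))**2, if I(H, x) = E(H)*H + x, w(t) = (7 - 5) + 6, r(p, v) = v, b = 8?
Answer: 3136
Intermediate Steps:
w(t) = 8 (w(t) = 2 + 6 = 8)
I(H, x) = x + H**2 (I(H, x) = H*H + x = H**2 + x = x + H**2)
(I(r(-5, 2), -1)*(8 + b) + w(21))**2 = ((-1 + 2**2)*(8 + 8) + 8)**2 = ((-1 + 4)*16 + 8)**2 = (3*16 + 8)**2 = (48 + 8)**2 = 56**2 = 3136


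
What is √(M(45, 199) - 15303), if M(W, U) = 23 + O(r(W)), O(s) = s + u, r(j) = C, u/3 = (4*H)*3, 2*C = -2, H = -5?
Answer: I*√15461 ≈ 124.34*I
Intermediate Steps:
C = -1 (C = (½)*(-2) = -1)
u = -180 (u = 3*((4*(-5))*3) = 3*(-20*3) = 3*(-60) = -180)
r(j) = -1
O(s) = -180 + s (O(s) = s - 180 = -180 + s)
M(W, U) = -158 (M(W, U) = 23 + (-180 - 1) = 23 - 181 = -158)
√(M(45, 199) - 15303) = √(-158 - 15303) = √(-15461) = I*√15461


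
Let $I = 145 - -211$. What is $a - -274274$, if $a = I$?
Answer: $274630$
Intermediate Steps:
$I = 356$ ($I = 145 + 211 = 356$)
$a = 356$
$a - -274274 = 356 - -274274 = 356 + 274274 = 274630$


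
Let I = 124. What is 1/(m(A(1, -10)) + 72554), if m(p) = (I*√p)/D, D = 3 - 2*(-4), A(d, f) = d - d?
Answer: 1/72554 ≈ 1.3783e-5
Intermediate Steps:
A(d, f) = 0
D = 11 (D = 3 + 8 = 11)
m(p) = 124*√p/11 (m(p) = (124*√p)/11 = (124*√p)*(1/11) = 124*√p/11)
1/(m(A(1, -10)) + 72554) = 1/(124*√0/11 + 72554) = 1/((124/11)*0 + 72554) = 1/(0 + 72554) = 1/72554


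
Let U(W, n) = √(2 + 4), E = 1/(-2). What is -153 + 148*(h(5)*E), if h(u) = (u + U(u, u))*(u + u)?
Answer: -3853 - 740*√6 ≈ -5665.6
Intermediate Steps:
E = -½ ≈ -0.50000
U(W, n) = √6
h(u) = 2*u*(u + √6) (h(u) = (u + √6)*(u + u) = (u + √6)*(2*u) = 2*u*(u + √6))
-153 + 148*(h(5)*E) = -153 + 148*((2*5*(5 + √6))*(-½)) = -153 + 148*((50 + 10*√6)*(-½)) = -153 + 148*(-25 - 5*√6) = -153 + (-3700 - 740*√6) = -3853 - 740*√6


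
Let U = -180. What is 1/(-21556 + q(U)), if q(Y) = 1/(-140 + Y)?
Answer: -320/6897921 ≈ -4.6391e-5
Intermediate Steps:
1/(-21556 + q(U)) = 1/(-21556 + 1/(-140 - 180)) = 1/(-21556 + 1/(-320)) = 1/(-21556 - 1/320) = 1/(-6897921/320) = -320/6897921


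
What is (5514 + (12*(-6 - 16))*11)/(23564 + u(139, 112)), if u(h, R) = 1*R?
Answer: 435/3946 ≈ 0.11024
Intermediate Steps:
u(h, R) = R
(5514 + (12*(-6 - 16))*11)/(23564 + u(139, 112)) = (5514 + (12*(-6 - 16))*11)/(23564 + 112) = (5514 + (12*(-22))*11)/23676 = (5514 - 264*11)*(1/23676) = (5514 - 2904)*(1/23676) = 2610*(1/23676) = 435/3946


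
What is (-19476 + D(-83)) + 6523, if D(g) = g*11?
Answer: -13866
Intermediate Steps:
D(g) = 11*g
(-19476 + D(-83)) + 6523 = (-19476 + 11*(-83)) + 6523 = (-19476 - 913) + 6523 = -20389 + 6523 = -13866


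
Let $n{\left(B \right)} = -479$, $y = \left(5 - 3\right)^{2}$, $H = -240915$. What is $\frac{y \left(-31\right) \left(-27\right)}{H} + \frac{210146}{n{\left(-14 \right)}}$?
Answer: $- \frac{16876309094}{38466095} \approx -438.73$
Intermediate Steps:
$y = 4$ ($y = 2^{2} = 4$)
$\frac{y \left(-31\right) \left(-27\right)}{H} + \frac{210146}{n{\left(-14 \right)}} = \frac{4 \left(-31\right) \left(-27\right)}{-240915} + \frac{210146}{-479} = \left(-124\right) \left(-27\right) \left(- \frac{1}{240915}\right) + 210146 \left(- \frac{1}{479}\right) = 3348 \left(- \frac{1}{240915}\right) - \frac{210146}{479} = - \frac{1116}{80305} - \frac{210146}{479} = - \frac{16876309094}{38466095}$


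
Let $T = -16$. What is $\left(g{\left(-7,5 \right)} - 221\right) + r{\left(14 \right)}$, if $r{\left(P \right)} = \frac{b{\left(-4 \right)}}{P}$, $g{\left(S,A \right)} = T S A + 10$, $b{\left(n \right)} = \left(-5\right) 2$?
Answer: $\frac{2438}{7} \approx 348.29$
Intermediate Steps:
$b{\left(n \right)} = -10$
$g{\left(S,A \right)} = 10 - 16 A S$ ($g{\left(S,A \right)} = - 16 S A + 10 = - 16 A S + 10 = 10 - 16 A S$)
$r{\left(P \right)} = - \frac{10}{P}$
$\left(g{\left(-7,5 \right)} - 221\right) + r{\left(14 \right)} = \left(\left(10 - 80 \left(-7\right)\right) - 221\right) - \frac{10}{14} = \left(\left(10 + 560\right) - 221\right) - \frac{5}{7} = \left(570 - 221\right) - \frac{5}{7} = 349 - \frac{5}{7} = \frac{2438}{7}$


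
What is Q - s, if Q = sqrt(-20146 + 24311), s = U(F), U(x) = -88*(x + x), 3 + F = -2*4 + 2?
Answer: -1584 + 7*sqrt(85) ≈ -1519.5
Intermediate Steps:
F = -9 (F = -3 + (-2*4 + 2) = -3 + (-8 + 2) = -3 - 6 = -9)
U(x) = -176*x
s = 1584 (s = -176*(-9) = 1584)
Q = 7*sqrt(85) (Q = sqrt(4165) = 7*sqrt(85) ≈ 64.537)
Q - s = 7*sqrt(85) - 1*1584 = 7*sqrt(85) - 1584 = -1584 + 7*sqrt(85)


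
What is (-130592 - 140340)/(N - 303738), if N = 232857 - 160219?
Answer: 67733/57775 ≈ 1.1724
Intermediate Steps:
N = 72638
(-130592 - 140340)/(N - 303738) = (-130592 - 140340)/(72638 - 303738) = -270932/(-231100) = -270932*(-1/231100) = 67733/57775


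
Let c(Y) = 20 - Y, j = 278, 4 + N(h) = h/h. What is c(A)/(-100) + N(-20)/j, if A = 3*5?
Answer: -169/2780 ≈ -0.060791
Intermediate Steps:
N(h) = -3 (N(h) = -4 + h/h = -4 + 1 = -3)
A = 15
c(A)/(-100) + N(-20)/j = (20 - 1*15)/(-100) - 3/278 = (20 - 15)*(-1/100) - 3*1/278 = 5*(-1/100) - 3/278 = -1/20 - 3/278 = -169/2780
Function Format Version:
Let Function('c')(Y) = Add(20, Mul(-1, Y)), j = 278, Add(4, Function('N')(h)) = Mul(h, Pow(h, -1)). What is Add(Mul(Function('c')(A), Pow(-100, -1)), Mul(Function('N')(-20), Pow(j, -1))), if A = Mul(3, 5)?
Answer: Rational(-169, 2780) ≈ -0.060791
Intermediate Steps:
Function('N')(h) = -3 (Function('N')(h) = Add(-4, Mul(h, Pow(h, -1))) = Add(-4, 1) = -3)
A = 15
Add(Mul(Function('c')(A), Pow(-100, -1)), Mul(Function('N')(-20), Pow(j, -1))) = Add(Mul(Add(20, Mul(-1, 15)), Pow(-100, -1)), Mul(-3, Pow(278, -1))) = Add(Mul(Add(20, -15), Rational(-1, 100)), Mul(-3, Rational(1, 278))) = Add(Mul(5, Rational(-1, 100)), Rational(-3, 278)) = Add(Rational(-1, 20), Rational(-3, 278)) = Rational(-169, 2780)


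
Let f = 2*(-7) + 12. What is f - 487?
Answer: -489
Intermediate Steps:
f = -2 (f = -14 + 12 = -2)
f - 487 = -2 - 487 = -489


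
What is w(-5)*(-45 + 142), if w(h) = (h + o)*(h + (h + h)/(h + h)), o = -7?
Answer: 4656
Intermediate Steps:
w(h) = (1 + h)*(-7 + h) (w(h) = (h - 7)*(h + (h + h)/(h + h)) = (-7 + h)*(h + (2*h)/((2*h))) = (-7 + h)*(h + (2*h)*(1/(2*h))) = (-7 + h)*(h + 1) = (-7 + h)*(1 + h) = (1 + h)*(-7 + h))
w(-5)*(-45 + 142) = (-7 + (-5)**2 - 6*(-5))*(-45 + 142) = (-7 + 25 + 30)*97 = 48*97 = 4656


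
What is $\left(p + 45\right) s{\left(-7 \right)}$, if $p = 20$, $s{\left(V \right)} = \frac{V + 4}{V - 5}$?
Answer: $\frac{65}{4} \approx 16.25$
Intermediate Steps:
$s{\left(V \right)} = \frac{4 + V}{-5 + V}$
$\left(p + 45\right) s{\left(-7 \right)} = \left(20 + 45\right) \frac{4 - 7}{-5 - 7} = 65 \frac{1}{-12} \left(-3\right) = 65 \left(\left(- \frac{1}{12}\right) \left(-3\right)\right) = 65 \cdot \frac{1}{4} = \frac{65}{4}$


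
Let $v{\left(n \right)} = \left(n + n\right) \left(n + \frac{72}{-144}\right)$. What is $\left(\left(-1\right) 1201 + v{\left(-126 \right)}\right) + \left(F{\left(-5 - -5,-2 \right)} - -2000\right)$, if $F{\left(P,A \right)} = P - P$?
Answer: $32677$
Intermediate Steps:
$F{\left(P,A \right)} = 0$
$v{\left(n \right)} = 2 n \left(- \frac{1}{2} + n\right)$ ($v{\left(n \right)} = 2 n \left(n + 72 \left(- \frac{1}{144}\right)\right) = 2 n \left(n - \frac{1}{2}\right) = 2 n \left(- \frac{1}{2} + n\right)$)
$\left(\left(-1\right) 1201 + v{\left(-126 \right)}\right) + \left(F{\left(-5 - -5,-2 \right)} - -2000\right) = \left(\left(-1\right) 1201 - 126 \left(-1 + 2 \left(-126\right)\right)\right) + \left(0 - -2000\right) = \left(-1201 - 126 \left(-1 - 252\right)\right) + \left(0 + 2000\right) = \left(-1201 - -31878\right) + 2000 = \left(-1201 + 31878\right) + 2000 = 30677 + 2000 = 32677$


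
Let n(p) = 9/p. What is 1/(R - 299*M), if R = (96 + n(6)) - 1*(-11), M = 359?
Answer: -2/214465 ≈ -9.3255e-6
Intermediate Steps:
R = 217/2 (R = (96 + 9/6) - 1*(-11) = (96 + 9*(⅙)) + 11 = (96 + 3/2) + 11 = 195/2 + 11 = 217/2 ≈ 108.50)
1/(R - 299*M) = 1/(217/2 - 299*359) = 1/(217/2 - 107341) = 1/(-214465/2) = -2/214465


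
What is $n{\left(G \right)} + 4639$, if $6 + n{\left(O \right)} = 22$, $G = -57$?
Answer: $4655$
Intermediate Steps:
$n{\left(O \right)} = 16$ ($n{\left(O \right)} = -6 + 22 = 16$)
$n{\left(G \right)} + 4639 = 16 + 4639 = 4655$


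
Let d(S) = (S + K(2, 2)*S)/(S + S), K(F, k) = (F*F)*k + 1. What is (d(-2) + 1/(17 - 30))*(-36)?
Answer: -2304/13 ≈ -177.23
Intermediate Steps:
K(F, k) = 1 + k*F² (K(F, k) = F²*k + 1 = k*F² + 1 = 1 + k*F²)
d(S) = 5 (d(S) = (S + (1 + 2*2²)*S)/(S + S) = (S + (1 + 2*4)*S)/((2*S)) = (S + (1 + 8)*S)*(1/(2*S)) = (S + 9*S)*(1/(2*S)) = (10*S)*(1/(2*S)) = 5)
(d(-2) + 1/(17 - 30))*(-36) = (5 + 1/(17 - 30))*(-36) = (5 + 1/(-13))*(-36) = (5 - 1/13)*(-36) = (64/13)*(-36) = -2304/13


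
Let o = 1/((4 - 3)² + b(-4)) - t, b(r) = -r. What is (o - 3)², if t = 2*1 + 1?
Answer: 841/25 ≈ 33.640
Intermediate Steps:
t = 3 (t = 2 + 1 = 3)
o = -14/5 (o = 1/((4 - 3)² - 1*(-4)) - 1*3 = 1/(1² + 4) - 3 = 1/(1 + 4) - 3 = 1/5 - 3 = ⅕ - 3 = -14/5 ≈ -2.8000)
(o - 3)² = (-14/5 - 3)² = (-29/5)² = 841/25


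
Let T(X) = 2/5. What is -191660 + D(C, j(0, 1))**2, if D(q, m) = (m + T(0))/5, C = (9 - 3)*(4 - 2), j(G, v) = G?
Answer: -119787496/625 ≈ -1.9166e+5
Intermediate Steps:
C = 12 (C = 6*2 = 12)
T(X) = 2/5 (T(X) = 2*(1/5) = 2/5)
D(q, m) = 2/25 + m/5 (D(q, m) = (m + 2/5)/5 = (2/5 + m)/5 = 2/25 + m/5)
-191660 + D(C, j(0, 1))**2 = -191660 + (2/25 + (1/5)*0)**2 = -191660 + (2/25 + 0)**2 = -191660 + (2/25)**2 = -191660 + 4/625 = -119787496/625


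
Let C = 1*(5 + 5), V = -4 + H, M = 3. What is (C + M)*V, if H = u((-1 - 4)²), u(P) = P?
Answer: 273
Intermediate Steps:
H = 25 (H = (-1 - 4)² = (-5)² = 25)
V = 21 (V = -4 + 25 = 21)
C = 10 (C = 1*10 = 10)
(C + M)*V = (10 + 3)*21 = 13*21 = 273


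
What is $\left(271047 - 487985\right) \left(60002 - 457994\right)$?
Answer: $86339588496$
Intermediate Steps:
$\left(271047 - 487985\right) \left(60002 - 457994\right) = \left(-216938\right) \left(-397992\right) = 86339588496$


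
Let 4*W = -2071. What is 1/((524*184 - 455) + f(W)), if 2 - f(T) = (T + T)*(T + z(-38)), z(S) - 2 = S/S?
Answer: -8/3496485 ≈ -2.2880e-6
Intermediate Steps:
W = -2071/4 (W = (¼)*(-2071) = -2071/4 ≈ -517.75)
z(S) = 3 (z(S) = 2 + S/S = 2 + 1 = 3)
f(T) = 2 - 2*T*(3 + T) (f(T) = 2 - (T + T)*(T + 3) = 2 - 2*T*(3 + T))
1/((524*184 - 455) + f(W)) = 1/((524*184 - 455) + (2 - 6*(-2071/4) - 2*(-2071/4)²)) = 1/((96416 - 455) + (2 + 6213/2 - 2*4289041/16)) = 1/(95961 + (2 + 6213/2 - 4289041/8)) = 1/(95961 - 4264173/8) = 1/(-3496485/8) = -8/3496485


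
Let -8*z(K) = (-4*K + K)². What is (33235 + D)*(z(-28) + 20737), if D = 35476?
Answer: 1364256905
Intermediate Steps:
z(K) = -9*K²/8 (z(K) = -(-4*K + K)²/8 = -9*K²/8)
(33235 + D)*(z(-28) + 20737) = (33235 + 35476)*(-9/8*(-28)² + 20737) = 68711*(-9/8*784 + 20737) = 68711*(-882 + 20737) = 68711*19855 = 1364256905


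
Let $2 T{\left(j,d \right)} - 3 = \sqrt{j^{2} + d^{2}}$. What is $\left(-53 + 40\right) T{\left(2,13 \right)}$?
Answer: $- \frac{39}{2} - \frac{13 \sqrt{173}}{2} \approx -104.99$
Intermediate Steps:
$T{\left(j,d \right)} = \frac{3}{2} + \frac{\sqrt{d^{2} + j^{2}}}{2}$ ($T{\left(j,d \right)} = \frac{3}{2} + \frac{\sqrt{j^{2} + d^{2}}}{2} = \frac{3}{2} + \frac{\sqrt{d^{2} + j^{2}}}{2}$)
$\left(-53 + 40\right) T{\left(2,13 \right)} = \left(-53 + 40\right) \left(\frac{3}{2} + \frac{\sqrt{13^{2} + 2^{2}}}{2}\right) = - 13 \left(\frac{3}{2} + \frac{\sqrt{169 + 4}}{2}\right) = - 13 \left(\frac{3}{2} + \frac{\sqrt{173}}{2}\right) = - \frac{39}{2} - \frac{13 \sqrt{173}}{2}$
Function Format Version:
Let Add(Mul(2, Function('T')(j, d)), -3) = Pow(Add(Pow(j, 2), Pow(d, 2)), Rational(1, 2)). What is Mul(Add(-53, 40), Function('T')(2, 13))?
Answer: Add(Rational(-39, 2), Mul(Rational(-13, 2), Pow(173, Rational(1, 2)))) ≈ -104.99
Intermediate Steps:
Function('T')(j, d) = Add(Rational(3, 2), Mul(Rational(1, 2), Pow(Add(Pow(d, 2), Pow(j, 2)), Rational(1, 2)))) (Function('T')(j, d) = Add(Rational(3, 2), Mul(Rational(1, 2), Pow(Add(Pow(j, 2), Pow(d, 2)), Rational(1, 2)))) = Add(Rational(3, 2), Mul(Rational(1, 2), Pow(Add(Pow(d, 2), Pow(j, 2)), Rational(1, 2)))))
Mul(Add(-53, 40), Function('T')(2, 13)) = Mul(Add(-53, 40), Add(Rational(3, 2), Mul(Rational(1, 2), Pow(Add(Pow(13, 2), Pow(2, 2)), Rational(1, 2))))) = Mul(-13, Add(Rational(3, 2), Mul(Rational(1, 2), Pow(Add(169, 4), Rational(1, 2))))) = Mul(-13, Add(Rational(3, 2), Mul(Rational(1, 2), Pow(173, Rational(1, 2))))) = Add(Rational(-39, 2), Mul(Rational(-13, 2), Pow(173, Rational(1, 2))))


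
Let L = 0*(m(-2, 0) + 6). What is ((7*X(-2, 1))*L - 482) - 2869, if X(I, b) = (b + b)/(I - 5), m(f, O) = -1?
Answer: -3351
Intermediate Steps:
X(I, b) = 2*b/(-5 + I) (X(I, b) = (2*b)/(-5 + I) = 2*b/(-5 + I))
L = 0 (L = 0*(-1 + 6) = 0*5 = 0)
((7*X(-2, 1))*L - 482) - 2869 = ((7*(2*1/(-5 - 2)))*0 - 482) - 2869 = ((7*(2*1/(-7)))*0 - 482) - 2869 = ((7*(2*1*(-⅐)))*0 - 482) - 2869 = ((7*(-2/7))*0 - 482) - 2869 = (-2*0 - 482) - 2869 = (0 - 482) - 2869 = -482 - 2869 = -3351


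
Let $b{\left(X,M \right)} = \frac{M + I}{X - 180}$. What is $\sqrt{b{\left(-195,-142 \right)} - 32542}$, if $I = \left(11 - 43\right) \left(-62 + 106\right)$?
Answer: $\frac{2 i \sqrt{1830255}}{15} \approx 180.38 i$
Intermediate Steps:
$I = -1408$ ($I = \left(-32\right) 44 = -1408$)
$b{\left(X,M \right)} = \frac{-1408 + M}{-180 + X}$ ($b{\left(X,M \right)} = \frac{M - 1408}{X - 180} = \frac{-1408 + M}{-180 + X}$)
$\sqrt{b{\left(-195,-142 \right)} - 32542} = \sqrt{\frac{-1408 - 142}{-180 - 195} - 32542} = \sqrt{\frac{1}{-375} \left(-1550\right) - 32542} = \sqrt{\left(- \frac{1}{375}\right) \left(-1550\right) - 32542} = \sqrt{\frac{62}{15} - 32542} = \sqrt{- \frac{488068}{15}} = \frac{2 i \sqrt{1830255}}{15}$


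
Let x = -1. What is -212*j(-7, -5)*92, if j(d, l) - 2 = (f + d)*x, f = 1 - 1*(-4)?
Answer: -78016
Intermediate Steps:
f = 5 (f = 1 + 4 = 5)
j(d, l) = -3 - d (j(d, l) = 2 + (5 + d)*(-1) = 2 + (-5 - d) = -3 - d)
-212*j(-7, -5)*92 = -212*(-3 - 1*(-7))*92 = -212*(-3 + 7)*92 = -212*4*92 = -848*92 = -78016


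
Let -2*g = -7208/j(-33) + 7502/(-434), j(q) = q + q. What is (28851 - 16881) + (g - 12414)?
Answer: -226363/462 ≈ -489.96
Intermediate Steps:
j(q) = 2*q
g = -21235/462 (g = -(-7208/(2*(-33)) + 7502/(-434))/2 = -(-7208/(-66) + 7502*(-1/434))/2 = -(-7208*(-1/66) - 121/7)/2 = -(3604/33 - 121/7)/2 = -1/2*21235/231 = -21235/462 ≈ -45.963)
(28851 - 16881) + (g - 12414) = (28851 - 16881) + (-21235/462 - 12414) = 11970 - 5756503/462 = -226363/462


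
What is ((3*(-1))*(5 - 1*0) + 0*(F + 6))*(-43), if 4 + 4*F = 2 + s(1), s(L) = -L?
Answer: 645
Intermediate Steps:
F = -¾ (F = -1 + (2 - 1*1)/4 = -1 + (2 - 1)/4 = -1 + (¼)*1 = -1 + ¼ = -¾ ≈ -0.75000)
((3*(-1))*(5 - 1*0) + 0*(F + 6))*(-43) = ((3*(-1))*(5 - 1*0) + 0*(-¾ + 6))*(-43) = (-3*(5 + 0) + 0*(21/4))*(-43) = (-3*5 + 0)*(-43) = (-15 + 0)*(-43) = -15*(-43) = 645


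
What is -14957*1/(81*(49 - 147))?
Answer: 14957/7938 ≈ 1.8842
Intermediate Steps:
-14957*1/(81*(49 - 147)) = -14957/(81*(-98)) = -14957/(-7938) = -14957*(-1/7938) = 14957/7938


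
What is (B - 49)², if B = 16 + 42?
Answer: 81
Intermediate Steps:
B = 58
(B - 49)² = (58 - 49)² = 9² = 81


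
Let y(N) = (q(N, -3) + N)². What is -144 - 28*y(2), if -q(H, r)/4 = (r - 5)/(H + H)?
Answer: -2944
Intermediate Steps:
q(H, r) = -2*(-5 + r)/H (q(H, r) = -4*(r - 5)/(H + H) = -4*(-5 + r)/(2*H) = -4*(-5 + r)*1/(2*H) = -2*(-5 + r)/H)
y(N) = (N + 16/N)² (y(N) = (2*(5 - 1*(-3))/N + N)² = (2*(5 + 3)/N + N)² = (2*8/N + N)² = (16/N + N)² = (N + 16/N)²)
-144 - 28*y(2) = -144 - 28*(16 + 2²)²/2² = -144 - 7*(16 + 4)² = -144 - 7*20² = -144 - 7*400 = -144 - 28*100 = -144 - 2800 = -2944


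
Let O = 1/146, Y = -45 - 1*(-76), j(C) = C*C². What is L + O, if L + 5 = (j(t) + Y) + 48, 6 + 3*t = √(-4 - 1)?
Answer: 30371/438 + 103*I*√5/27 ≈ 69.34 + 8.5302*I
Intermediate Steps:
t = -2 + I*√5/3 (t = -2 + √(-4 - 1)/3 = -2 + √(-5)/3 = -2 + (I*√5)/3 = -2 + I*√5/3 ≈ -2.0 + 0.74536*I)
j(C) = C³
Y = 31 (Y = -45 + 76 = 31)
O = 1/146 ≈ 0.0068493
L = 74 + (-2 + I*√5/3)³ (L = -5 + (((-2 + I*√5/3)³ + 31) + 48) = -5 + ((31 + (-2 + I*√5/3)³) + 48) = -5 + (79 + (-2 + I*√5/3)³) = 74 + (-2 + I*√5/3)³ ≈ 69.333 + 8.5302*I)
L + O = (208/3 + 103*I*√5/27) + 1/146 = 30371/438 + 103*I*√5/27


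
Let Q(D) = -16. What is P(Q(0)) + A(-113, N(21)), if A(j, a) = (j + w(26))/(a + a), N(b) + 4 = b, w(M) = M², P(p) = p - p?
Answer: 563/34 ≈ 16.559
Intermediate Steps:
P(p) = 0
N(b) = -4 + b
A(j, a) = (676 + j)/(2*a) (A(j, a) = (j + 26²)/(a + a) = (j + 676)/((2*a)) = (676 + j)*(1/(2*a)) = (676 + j)/(2*a))
P(Q(0)) + A(-113, N(21)) = 0 + (676 - 113)/(2*(-4 + 21)) = 0 + (½)*563/17 = 0 + (½)*(1/17)*563 = 0 + 563/34 = 563/34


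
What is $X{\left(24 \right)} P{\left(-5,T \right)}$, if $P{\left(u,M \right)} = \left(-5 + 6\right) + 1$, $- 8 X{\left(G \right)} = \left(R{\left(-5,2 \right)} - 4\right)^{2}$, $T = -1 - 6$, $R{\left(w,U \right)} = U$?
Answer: $-1$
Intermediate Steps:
$T = -7$ ($T = -1 - 6 = -7$)
$X{\left(G \right)} = - \frac{1}{2}$ ($X{\left(G \right)} = - \frac{\left(2 - 4\right)^{2}}{8} = - \frac{\left(-2\right)^{2}}{8} = \left(- \frac{1}{8}\right) 4 = - \frac{1}{2}$)
$P{\left(u,M \right)} = 2$ ($P{\left(u,M \right)} = 1 + 1 = 2$)
$X{\left(24 \right)} P{\left(-5,T \right)} = \left(- \frac{1}{2}\right) 2 = -1$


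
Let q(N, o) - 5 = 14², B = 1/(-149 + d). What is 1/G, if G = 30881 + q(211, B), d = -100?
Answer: 1/31082 ≈ 3.2173e-5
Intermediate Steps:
B = -1/249 (B = 1/(-149 - 100) = 1/(-249) = -1/249 ≈ -0.0040161)
q(N, o) = 201 (q(N, o) = 5 + 14² = 5 + 196 = 201)
G = 31082 (G = 30881 + 201 = 31082)
1/G = 1/31082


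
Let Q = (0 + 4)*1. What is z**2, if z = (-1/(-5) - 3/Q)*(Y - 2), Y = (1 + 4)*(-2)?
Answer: 1089/25 ≈ 43.560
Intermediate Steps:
Q = 4 (Q = 4*1 = 4)
Y = -10 (Y = 5*(-2) = -10)
z = 33/5 (z = (-1/(-5) - 3/4)*(-10 - 2) = (-1*(-1/5) - 3*1/4)*(-12) = (1/5 - 3/4)*(-12) = -11/20*(-12) = 33/5 ≈ 6.6000)
z**2 = (33/5)**2 = 1089/25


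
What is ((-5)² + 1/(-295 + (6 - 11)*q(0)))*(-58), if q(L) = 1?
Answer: -217471/150 ≈ -1449.8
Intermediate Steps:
((-5)² + 1/(-295 + (6 - 11)*q(0)))*(-58) = ((-5)² + 1/(-295 + (6 - 11)*1))*(-58) = (25 + 1/(-295 - 5*1))*(-58) = (25 + 1/(-295 - 5))*(-58) = (25 + 1/(-300))*(-58) = (25 - 1/300)*(-58) = (7499/300)*(-58) = -217471/150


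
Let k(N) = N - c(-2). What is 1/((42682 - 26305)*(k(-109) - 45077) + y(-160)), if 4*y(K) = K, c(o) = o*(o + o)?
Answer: -1/740142178 ≈ -1.3511e-9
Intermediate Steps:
c(o) = 2*o**2 (c(o) = o*(2*o) = 2*o**2)
y(K) = K/4
k(N) = -8 + N (k(N) = N - 2*(-2)**2 = N - 2*4 = N - 1*8 = N - 8 = -8 + N)
1/((42682 - 26305)*(k(-109) - 45077) + y(-160)) = 1/((42682 - 26305)*((-8 - 109) - 45077) + (1/4)*(-160)) = 1/(16377*(-117 - 45077) - 40) = 1/(16377*(-45194) - 40) = 1/(-740142138 - 40) = 1/(-740142178) = -1/740142178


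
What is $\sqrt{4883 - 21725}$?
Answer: $i \sqrt{16842} \approx 129.78 i$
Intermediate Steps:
$\sqrt{4883 - 21725} = \sqrt{-16842} = i \sqrt{16842}$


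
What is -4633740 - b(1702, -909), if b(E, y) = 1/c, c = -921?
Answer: -4267674539/921 ≈ -4.6337e+6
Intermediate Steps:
b(E, y) = -1/921 (b(E, y) = 1/(-921) = -1/921)
-4633740 - b(1702, -909) = -4633740 - 1*(-1/921) = -4633740 + 1/921 = -4267674539/921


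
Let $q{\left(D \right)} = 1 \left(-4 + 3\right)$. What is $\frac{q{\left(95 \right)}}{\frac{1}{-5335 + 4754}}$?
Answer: $581$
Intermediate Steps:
$q{\left(D \right)} = -1$ ($q{\left(D \right)} = 1 \left(-1\right) = -1$)
$\frac{q{\left(95 \right)}}{\frac{1}{-5335 + 4754}} = - \frac{1}{\frac{1}{-5335 + 4754}} = - \frac{1}{\frac{1}{-581}} = - \frac{1}{- \frac{1}{581}} = \left(-1\right) \left(-581\right) = 581$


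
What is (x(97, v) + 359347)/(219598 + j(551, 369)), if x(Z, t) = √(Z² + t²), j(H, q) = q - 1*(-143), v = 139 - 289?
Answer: 359347/220110 + √31909/220110 ≈ 1.6334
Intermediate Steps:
v = -150
j(H, q) = 143 + q (j(H, q) = q + 143 = 143 + q)
(x(97, v) + 359347)/(219598 + j(551, 369)) = (√(97² + (-150)²) + 359347)/(219598 + (143 + 369)) = (√(9409 + 22500) + 359347)/(219598 + 512) = (√31909 + 359347)/220110 = (359347 + √31909)*(1/220110) = 359347/220110 + √31909/220110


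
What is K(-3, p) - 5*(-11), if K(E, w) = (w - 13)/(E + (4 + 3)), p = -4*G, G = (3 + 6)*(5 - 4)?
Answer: 171/4 ≈ 42.750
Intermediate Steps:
G = 9 (G = 9*1 = 9)
p = -36 (p = -4*9 = -36)
K(E, w) = (-13 + w)/(7 + E) (K(E, w) = (-13 + w)/(E + 7) = (-13 + w)/(7 + E))
K(-3, p) - 5*(-11) = (-13 - 36)/(7 - 3) - 5*(-11) = -49/4 + 55 = 171/4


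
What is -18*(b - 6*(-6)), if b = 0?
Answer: -648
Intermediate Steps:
-18*(b - 6*(-6)) = -18*(0 - 6*(-6)) = -18*(0 + 36) = -18*36 = -648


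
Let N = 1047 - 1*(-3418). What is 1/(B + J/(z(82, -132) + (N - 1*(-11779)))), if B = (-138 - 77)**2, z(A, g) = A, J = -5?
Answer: 16326/754669345 ≈ 2.1633e-5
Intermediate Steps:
N = 4465 (N = 1047 + 3418 = 4465)
B = 46225 (B = (-215)**2 = 46225)
1/(B + J/(z(82, -132) + (N - 1*(-11779)))) = 1/(46225 - 5/(82 + (4465 - 1*(-11779)))) = 1/(46225 - 5/(82 + (4465 + 11779))) = 1/(46225 - 5/(82 + 16244)) = 1/(46225 - 5/16326) = 1/(754669345/16326) = 16326/754669345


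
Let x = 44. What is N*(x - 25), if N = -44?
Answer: -836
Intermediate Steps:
N*(x - 25) = -44*(44 - 25) = -44*19 = -836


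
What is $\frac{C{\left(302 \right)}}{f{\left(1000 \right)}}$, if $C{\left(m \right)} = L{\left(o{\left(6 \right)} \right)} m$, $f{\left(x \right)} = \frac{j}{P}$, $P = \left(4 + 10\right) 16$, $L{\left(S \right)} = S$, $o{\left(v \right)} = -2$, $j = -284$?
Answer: $\frac{33824}{71} \approx 476.39$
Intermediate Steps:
$P = 224$ ($P = 14 \cdot 16 = 224$)
$f{\left(x \right)} = - \frac{71}{56}$ ($f{\left(x \right)} = - \frac{284}{224} = \left(-284\right) \frac{1}{224} = - \frac{71}{56}$)
$C{\left(m \right)} = - 2 m$
$\frac{C{\left(302 \right)}}{f{\left(1000 \right)}} = \frac{\left(-2\right) 302}{- \frac{71}{56}} = \left(-604\right) \left(- \frac{56}{71}\right) = \frac{33824}{71}$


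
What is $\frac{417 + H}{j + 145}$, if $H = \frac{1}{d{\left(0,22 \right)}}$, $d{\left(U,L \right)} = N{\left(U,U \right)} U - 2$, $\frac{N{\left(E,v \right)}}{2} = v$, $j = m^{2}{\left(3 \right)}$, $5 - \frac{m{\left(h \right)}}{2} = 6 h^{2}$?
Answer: $\frac{833}{19498} \approx 0.042722$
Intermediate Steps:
$m{\left(h \right)} = 10 - 12 h^{2}$ ($m{\left(h \right)} = 10 - 2 \cdot 6 h^{2} = 10 - 12 h^{2}$)
$j = 9604$ ($j = \left(10 - 12 \cdot 3^{2}\right)^{2} = \left(10 - 108\right)^{2} = \left(-98\right)^{2} = 9604$)
$N{\left(E,v \right)} = 2 v$
$d{\left(U,L \right)} = -2 + 2 U^{2}$ ($d{\left(U,L \right)} = 2 U U - 2 = 2 U^{2} - 2 = -2 + 2 U^{2}$)
$H = - \frac{1}{2}$ ($H = \frac{1}{-2 + 2 \cdot 0^{2}} = \frac{1}{-2 + 2 \cdot 0} = \frac{1}{-2 + 0} = \frac{1}{-2} = - \frac{1}{2} \approx -0.5$)
$\frac{417 + H}{j + 145} = \frac{417 - \frac{1}{2}}{9604 + 145} = \frac{833}{2 \cdot 9749} = \frac{833}{2} \cdot \frac{1}{9749} = \frac{833}{19498}$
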